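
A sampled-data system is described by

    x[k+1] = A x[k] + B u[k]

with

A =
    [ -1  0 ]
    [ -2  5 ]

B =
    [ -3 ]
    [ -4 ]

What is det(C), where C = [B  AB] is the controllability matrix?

AB = [[3], [-14]]
Controllability matrix C = [B  AB] = [[-3, 3], [-4, -14]]
det(C) = (-3)·(-14) - 3·(-4) = 42 - (-12) = 54
Since det(C) ≠ 0, rank(C) = 2 and the system is completely controllable.

54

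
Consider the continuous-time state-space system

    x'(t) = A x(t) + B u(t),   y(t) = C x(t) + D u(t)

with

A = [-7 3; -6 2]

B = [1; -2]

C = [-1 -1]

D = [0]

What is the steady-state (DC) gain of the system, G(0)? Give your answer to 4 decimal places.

G(0) = C(-A)^{-1}B + D = -C A^{-1} B + D.
det A = 4, so A^{-1} = (1/4)·adj(A) = [[1/2, -3/4], [3/2, -7/4]]
A^{-1} B = [2, 5]^T
C A^{-1} B = -7
G(0) = D - C A^{-1} B = 0 - (-7) = 7

7.0000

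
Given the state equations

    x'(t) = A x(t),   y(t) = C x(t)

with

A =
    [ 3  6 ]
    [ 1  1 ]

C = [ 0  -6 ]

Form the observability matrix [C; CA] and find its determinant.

CA = [[-6, -6]]
Observability matrix O = [C; CA] = [[0, -6], [-6, -6]]
det(O) = 0·(-6) - (-6)·(-6) = 0 - 36 = -36
Since det(O) ≠ 0, rank(O) = 2 and the system is completely observable.

-36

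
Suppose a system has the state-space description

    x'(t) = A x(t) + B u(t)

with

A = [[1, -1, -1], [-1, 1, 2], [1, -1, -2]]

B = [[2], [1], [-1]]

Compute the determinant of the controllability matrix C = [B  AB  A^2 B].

AB = [[2], [-3], [3]]
A^2B = [[2], [1], [-1]]
Controllability matrix C = [B  AB  A^2B] = [[2, 2, 2], [1, -3, 1], [-1, 3, -1]]
Expanding along the first row, det(C) = 2·((-3)·(-1) - 1·3) - 2·(1·(-1) - 1·(-1)) + 2·(1·3 - (-3)·(-1)) = 2·0 - 2·0 + 2·0 = 0
Since det(C) = 0, rank(C) < 3 and the system is not completely controllable.

0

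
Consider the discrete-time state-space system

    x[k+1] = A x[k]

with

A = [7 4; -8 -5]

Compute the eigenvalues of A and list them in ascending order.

-1, 3

det(zI - A) = z^2 - (tr A)z + det A, with tr A = 7 + (-5) = 2 and det A = 7·(-5) - 4·(-8) = -35 - (-32) = -3.
So p(z) = det(zI - A) = z^2 - 2z - 3.
Factor z^2 - 2z - 3: two numbers with sum 2 and product -3 are 3 and -1, so z^2 - 2z - 3 = (z - 3)(z + 1).
Hence p(z) = (z - 3) (z + 1), with roots -1, 3.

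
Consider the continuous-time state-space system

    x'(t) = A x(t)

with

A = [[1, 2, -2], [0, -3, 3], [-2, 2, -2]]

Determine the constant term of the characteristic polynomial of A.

Expand det(sI - A) for the 3×3 matrix.
p(s) = s^3 + 4s^2 - 9s.
(Check: constant term = det(-A) = (-1)^3 det A = 0; coefficient of s^2 = -tr A = 4.)
The constant term is 0.

0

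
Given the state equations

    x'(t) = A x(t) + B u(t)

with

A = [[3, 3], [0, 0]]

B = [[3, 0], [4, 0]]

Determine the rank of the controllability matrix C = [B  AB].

AB = [[21, 0], [0, 0]]
Controllability matrix C = [B  AB] = [[3, 0, 21, 0], [4, 0, 0, 0]]
Take the 2×2 submatrix of C formed by columns 1, 3: [[3, 21], [4, 0]]. Its determinant is 3·0 - 21·4 = 0 - 84 = -84 ≠ 0.
So rank(C) ≥ 2; since C has 2 rows, rank(C) = 2.
rank(C) = 2 = n, so the pair (A, B) is completely controllable.

2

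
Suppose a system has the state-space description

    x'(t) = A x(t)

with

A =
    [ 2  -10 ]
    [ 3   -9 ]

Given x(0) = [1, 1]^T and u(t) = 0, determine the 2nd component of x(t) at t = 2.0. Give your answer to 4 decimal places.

-0.0040

det(sI - A) = s^2 - (tr A)s + det A, with tr A = 2 + (-9) = -7 and det A = 2·(-9) - (-10)·3 = -18 - (-30) = 12.
So p(s) = det(sI - A) = s^2 + 7s + 12.
Factor s^2 + 7s + 12: two numbers with sum -7 and product 12 are -3 and -4, so s^2 + 7s + 12 = (s + 3)(s + 4).
Hence p(s) = (s + 3) (s + 4), with roots -4, -3.
The eigenvalues -4, -3 are distinct and real, so A is diagonalisable and x(t) = e^{At} x(0) = V diag(e^{λ_i t}) V^{-1} x(0), where the columns of V are the eigenvectors.
λ = -4: A - (-4)I = [[6, -10], [3, -5]]. Row 1 gives 6·v1 + (-10)·v2 = 0, so take v_1 = [-5, -3]^T.
λ = -3: A - (-3)I = [[5, -10], [3, -6]]. Row 1 gives 5·v1 + (-10)·v2 = 0, so take v_2 = [2, 1]^T.
V = [v_1 v_2] = [[-5, 2], [-3, 1]] has det V = 1, so V^{-1} = adj(V)/det V = [[1, -2], [3, -5]].
Modal coordinates z(0) = V^{-1} x(0): 1·1 + (-2)·1 = -1; 3·1 + (-5)·1 = -2; so z(0) = [-1, -2]^T.
x_2(t) = Σ_i (v_i)_2 · z_i(0) · e^{λ_i t} (row 2 of V times the modal terms).
x_2(2.0) = (-3)·(-1)·e^{-4·2.0} + 1·(-2)·e^{-3·2.0} = 3·0.000335 + (-2)·0.002479 = -0.0040.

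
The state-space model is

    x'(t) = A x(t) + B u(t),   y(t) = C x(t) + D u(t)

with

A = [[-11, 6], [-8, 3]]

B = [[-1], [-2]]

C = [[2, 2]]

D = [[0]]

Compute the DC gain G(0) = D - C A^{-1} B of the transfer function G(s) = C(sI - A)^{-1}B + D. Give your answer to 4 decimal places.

-3.0667

G(0) = C(-A)^{-1}B + D = -C A^{-1} B + D.
det A = 15, so A^{-1} = (1/15)·adj(A) = [[1/5, -2/5], [8/15, -11/15]]
A^{-1} B = [3/5, 14/15]^T
C A^{-1} B = 46/15
G(0) = D - C A^{-1} B = 0 - (46/15) = -46/15 ≈ -3.0667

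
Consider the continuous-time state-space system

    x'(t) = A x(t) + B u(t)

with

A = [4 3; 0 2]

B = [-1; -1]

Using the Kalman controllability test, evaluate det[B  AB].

-5

AB = [[-7], [-2]]
Controllability matrix C = [B  AB] = [[-1, -7], [-1, -2]]
det(C) = (-1)·(-2) - (-7)·(-1) = 2 - 7 = -5
Since det(C) ≠ 0, rank(C) = 2 and the system is completely controllable.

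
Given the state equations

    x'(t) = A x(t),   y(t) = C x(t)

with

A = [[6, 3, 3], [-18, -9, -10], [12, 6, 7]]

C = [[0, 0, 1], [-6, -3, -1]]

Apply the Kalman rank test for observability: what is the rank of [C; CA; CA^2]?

2

CA = [[12, 6, 7], [6, 3, 5]]
CA^2 = [[48, 24, 25], [42, 21, 23]]
Observability matrix O = [C; CA; CA^2] = [[0, 0, 1], [-6, -3, -1], [12, 6, 7], [6, 3, 5], [48, 24, 25], [42, 21, 23]]
The columns c1, c2, c3 of O are linearly dependent: -c1 + 2·c2 = 0 (check each entry), so rank(O) ≤ 2.
The 2×2 minor from rows 1, 2, columns 1, 3 is 0·(-1) - 1·(-6) = 0 - (-6) = 6 ≠ 0, so rank(O) = 2.
rank(O) = 2 < n = 3, so the pair (A, C) is not completely observable.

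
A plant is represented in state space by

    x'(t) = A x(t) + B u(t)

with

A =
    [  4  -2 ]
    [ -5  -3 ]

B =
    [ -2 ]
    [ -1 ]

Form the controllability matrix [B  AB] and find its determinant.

AB = [[-6], [13]]
Controllability matrix C = [B  AB] = [[-2, -6], [-1, 13]]
det(C) = (-2)·13 - (-6)·(-1) = -26 - 6 = -32
Since det(C) ≠ 0, rank(C) = 2 and the system is completely controllable.

-32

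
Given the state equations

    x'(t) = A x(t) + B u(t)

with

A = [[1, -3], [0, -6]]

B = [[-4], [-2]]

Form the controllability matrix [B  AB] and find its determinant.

AB = [[2], [12]]
Controllability matrix C = [B  AB] = [[-4, 2], [-2, 12]]
det(C) = (-4)·12 - 2·(-2) = -48 - (-4) = -44
Since det(C) ≠ 0, rank(C) = 2 and the system is completely controllable.

-44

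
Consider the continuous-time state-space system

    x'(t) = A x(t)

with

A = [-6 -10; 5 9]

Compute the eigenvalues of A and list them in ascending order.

-1, 4

det(sI - A) = s^2 - (tr A)s + det A, with tr A = (-6) + 9 = 3 and det A = (-6)·9 - (-10)·5 = -54 - (-50) = -4.
So p(s) = det(sI - A) = s^2 - 3s - 4.
Factor s^2 - 3s - 4: two numbers with sum 3 and product -4 are 4 and -1, so s^2 - 3s - 4 = (s - 4)(s + 1).
Hence p(s) = (s - 4) (s + 1), with roots -1, 4.
At least one eigenvalue has non-negative real part, so the system is not asymptotically stable.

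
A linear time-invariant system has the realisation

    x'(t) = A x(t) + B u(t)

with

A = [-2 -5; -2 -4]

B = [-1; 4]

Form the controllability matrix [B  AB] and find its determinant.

AB = [[-18], [-14]]
Controllability matrix C = [B  AB] = [[-1, -18], [4, -14]]
det(C) = (-1)·(-14) - (-18)·4 = 14 - (-72) = 86
Since det(C) ≠ 0, rank(C) = 2 and the system is completely controllable.

86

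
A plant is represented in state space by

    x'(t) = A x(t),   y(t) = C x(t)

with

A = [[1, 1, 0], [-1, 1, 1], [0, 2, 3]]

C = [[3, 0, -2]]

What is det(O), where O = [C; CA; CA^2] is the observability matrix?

CA = [[3, -1, -6]]
CA^2 = [[4, -10, -19]]
Observability matrix O = [C; CA; CA^2] = [[3, 0, -2], [3, -1, -6], [4, -10, -19]]
Expanding along the first row, det(O) = 3·((-1)·(-19) - (-6)·(-10)) - 0·(3·(-19) - (-6)·4) + (-2)·(3·(-10) - (-1)·4) = 3·(-41) - 0·(-33) + (-2)·(-26) = -71
Since det(O) ≠ 0, rank(O) = 3 and the system is completely observable.

-71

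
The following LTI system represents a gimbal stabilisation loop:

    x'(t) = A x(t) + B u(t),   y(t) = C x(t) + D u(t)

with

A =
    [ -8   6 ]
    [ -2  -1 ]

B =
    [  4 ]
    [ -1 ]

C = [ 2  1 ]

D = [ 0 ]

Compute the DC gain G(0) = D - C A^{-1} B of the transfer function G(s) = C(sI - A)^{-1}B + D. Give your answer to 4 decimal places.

-1.0000

G(0) = C(-A)^{-1}B + D = -C A^{-1} B + D.
det A = 20, so A^{-1} = (1/20)·adj(A) = [[-1/20, -3/10], [1/10, -2/5]]
A^{-1} B = [1/10, 4/5]^T
C A^{-1} B = 1
G(0) = D - C A^{-1} B = 0 - (1) = -1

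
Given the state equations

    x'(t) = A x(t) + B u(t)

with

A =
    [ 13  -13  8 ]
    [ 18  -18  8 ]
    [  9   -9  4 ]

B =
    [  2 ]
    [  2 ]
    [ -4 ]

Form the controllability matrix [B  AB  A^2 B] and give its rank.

AB = [[-32], [-32], [-16]]
A^2B = [[-128], [-128], [-64]]
Controllability matrix C = [B  AB  A^2B] = [[2, -32, -128], [2, -32, -128], [-4, -16, -64]]
The rows r1, r2, r3 of C are linearly dependent: -r1 + r2 = 0 (check each entry), so rank(C) ≤ 2.
The 2×2 minor from rows 1, 3, columns 1, 2 is 2·(-16) - (-32)·(-4) = -32 - 128 = -160 ≠ 0, so rank(C) = 2.
rank(C) = 2 < n = 3, so the pair (A, B) is not completely controllable.

2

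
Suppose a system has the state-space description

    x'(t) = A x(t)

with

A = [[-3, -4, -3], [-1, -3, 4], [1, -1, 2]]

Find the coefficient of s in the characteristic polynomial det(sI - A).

0

Expand det(sI - A) for the 3×3 matrix.
p(s) = s^3 + 4s^2 + 30.
(Check: constant term = det(-A) = (-1)^3 det A = 30; coefficient of s^2 = -tr A = 4.)
The coefficient of s is 0.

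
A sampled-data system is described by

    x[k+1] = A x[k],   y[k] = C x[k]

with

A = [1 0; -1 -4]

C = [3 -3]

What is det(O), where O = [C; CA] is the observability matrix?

CA = [[6, 12]]
Observability matrix O = [C; CA] = [[3, -3], [6, 12]]
det(O) = 3·12 - (-3)·6 = 36 - (-18) = 54
Since det(O) ≠ 0, rank(O) = 2 and the system is completely observable.

54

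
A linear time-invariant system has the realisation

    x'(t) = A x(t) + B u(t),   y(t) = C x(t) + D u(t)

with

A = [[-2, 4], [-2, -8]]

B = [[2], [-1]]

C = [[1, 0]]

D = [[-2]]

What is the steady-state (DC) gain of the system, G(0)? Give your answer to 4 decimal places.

G(0) = C(-A)^{-1}B + D = -C A^{-1} B + D.
det A = 24, so A^{-1} = (1/24)·adj(A) = [[-1/3, -1/6], [1/12, -1/12]]
A^{-1} B = [-1/2, 1/4]^T
C A^{-1} B = -1/2
G(0) = D - C A^{-1} B = -2 - (-1/2) = -3/2 ≈ -1.5000

-1.5000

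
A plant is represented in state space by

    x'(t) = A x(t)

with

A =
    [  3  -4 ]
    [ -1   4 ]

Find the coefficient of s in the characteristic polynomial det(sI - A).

For a 2×2 matrix, det(sI - A) = s^2 - (tr A)s + det A.
tr A = 7, det A = 8.
So p(s) = s^2 - 7s + 8.
The coefficient of s is -7.

-7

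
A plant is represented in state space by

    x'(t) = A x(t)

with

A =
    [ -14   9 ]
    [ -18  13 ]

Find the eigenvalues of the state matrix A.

-5, 4

det(sI - A) = s^2 - (tr A)s + det A, with tr A = (-14) + 13 = -1 and det A = (-14)·13 - 9·(-18) = -182 - (-162) = -20.
So p(s) = det(sI - A) = s^2 + s - 20.
Factor s^2 + s - 20: two numbers with sum -1 and product -20 are 4 and -5, so s^2 + s - 20 = (s - 4)(s + 5).
Hence p(s) = (s - 4) (s + 5), with roots -5, 4.
At least one eigenvalue has non-negative real part, so the system is not asymptotically stable.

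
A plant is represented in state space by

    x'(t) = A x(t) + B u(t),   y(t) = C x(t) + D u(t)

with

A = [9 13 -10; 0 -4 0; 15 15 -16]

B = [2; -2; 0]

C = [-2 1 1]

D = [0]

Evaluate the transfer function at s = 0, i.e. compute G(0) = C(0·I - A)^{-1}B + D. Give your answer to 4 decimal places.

-1.5000

G(0) = C(-A)^{-1}B + D = -C A^{-1} B + D.
det A = -24, so A^{-1} = (1/-24)·adj(A) = [[-8/3, -29/12, 5/3], [0, -1/4, 0], [-5/2, -5/2, 3/2]]
A^{-1} B = [-1/2, 1/2, 0]^T
C A^{-1} B = 3/2
G(0) = D - C A^{-1} B = 0 - (3/2) = -3/2 ≈ -1.5000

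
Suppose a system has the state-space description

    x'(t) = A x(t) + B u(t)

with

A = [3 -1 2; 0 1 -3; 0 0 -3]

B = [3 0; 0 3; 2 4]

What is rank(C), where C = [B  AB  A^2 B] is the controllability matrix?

AB = [[13, 5], [-6, -9], [-6, -12]]
A^2B = [[33, 0], [12, 27], [18, 36]]
Controllability matrix C = [B  AB  A^2B] = [[3, 0, 13, 5, 33, 0], [0, 3, -6, -9, 12, 27], [2, 4, -6, -12, 18, 36]]
Take the 3×3 submatrix of C formed by columns 1, 2, 3: [[3, 0, 13], [0, 3, -6], [2, 4, -6]]. Its determinant is 3·(3·(-6) - (-6)·4) - 0·(0·(-6) - (-6)·2) + 13·(0·4 - 3·2) = 3·6 - 0·12 + 13·(-6) = -60 ≠ 0.
So rank(C) ≥ 3; since C has 3 rows, rank(C) = 3.
rank(C) = 3 = n, so the pair (A, B) is completely controllable.

3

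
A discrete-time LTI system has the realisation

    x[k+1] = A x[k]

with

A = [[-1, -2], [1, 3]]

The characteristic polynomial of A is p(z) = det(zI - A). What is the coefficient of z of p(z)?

-2

For a 2×2 matrix, det(zI - A) = z^2 - (tr A)z + det A.
tr A = 2, det A = -1.
So p(z) = z^2 - 2z - 1.
The coefficient of z is -2.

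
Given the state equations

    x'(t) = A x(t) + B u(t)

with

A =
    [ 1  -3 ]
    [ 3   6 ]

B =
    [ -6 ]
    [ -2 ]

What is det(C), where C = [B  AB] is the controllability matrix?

AB = [[0], [-30]]
Controllability matrix C = [B  AB] = [[-6, 0], [-2, -30]]
det(C) = (-6)·(-30) - 0·(-2) = 180 - 0 = 180
Since det(C) ≠ 0, rank(C) = 2 and the system is completely controllable.

180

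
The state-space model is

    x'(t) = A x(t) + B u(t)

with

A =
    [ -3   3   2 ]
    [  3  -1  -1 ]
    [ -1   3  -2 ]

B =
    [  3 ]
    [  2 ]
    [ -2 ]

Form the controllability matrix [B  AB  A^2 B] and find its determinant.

3063

AB = [[-7], [9], [7]]
A^2B = [[62], [-37], [20]]
Controllability matrix C = [B  AB  A^2B] = [[3, -7, 62], [2, 9, -37], [-2, 7, 20]]
Expanding along the first row, det(C) = 3·(9·20 - (-37)·7) - (-7)·(2·20 - (-37)·(-2)) + 62·(2·7 - 9·(-2)) = 3·439 - (-7)·(-34) + 62·32 = 3063
Since det(C) ≠ 0, rank(C) = 3 and the system is completely controllable.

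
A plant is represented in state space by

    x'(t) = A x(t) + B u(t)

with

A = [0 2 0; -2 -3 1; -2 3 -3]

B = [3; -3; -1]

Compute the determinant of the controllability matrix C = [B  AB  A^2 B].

AB = [[-6], [2], [-12]]
A^2B = [[4], [-6], [54]]
Controllability matrix C = [B  AB  A^2B] = [[3, -6, 4], [-3, 2, -6], [-1, -12, 54]]
Expanding along the first row, det(C) = 3·(2·54 - (-6)·(-12)) - (-6)·((-3)·54 - (-6)·(-1)) + 4·((-3)·(-12) - 2·(-1)) = 3·36 - (-6)·(-168) + 4·38 = -748
Since det(C) ≠ 0, rank(C) = 3 and the system is completely controllable.

-748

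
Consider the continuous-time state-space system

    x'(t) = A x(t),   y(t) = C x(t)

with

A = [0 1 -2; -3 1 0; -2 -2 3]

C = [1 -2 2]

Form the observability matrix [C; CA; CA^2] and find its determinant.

6

CA = [[2, -5, 4]]
CA^2 = [[7, -11, 8]]
Observability matrix O = [C; CA; CA^2] = [[1, -2, 2], [2, -5, 4], [7, -11, 8]]
Expanding along the first row, det(O) = 1·((-5)·8 - 4·(-11)) - (-2)·(2·8 - 4·7) + 2·(2·(-11) - (-5)·7) = 1·4 - (-2)·(-12) + 2·13 = 6
Since det(O) ≠ 0, rank(O) = 3 and the system is completely observable.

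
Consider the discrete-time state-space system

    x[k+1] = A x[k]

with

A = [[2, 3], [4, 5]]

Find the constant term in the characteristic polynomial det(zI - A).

For a 2×2 matrix, det(zI - A) = z^2 - (tr A)z + det A.
tr A = 7, det A = -2.
So p(z) = z^2 - 7z - 2.
The constant term is -2.

-2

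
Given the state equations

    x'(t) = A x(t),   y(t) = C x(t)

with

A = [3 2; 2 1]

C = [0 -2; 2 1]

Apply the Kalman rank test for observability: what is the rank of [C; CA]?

CA = [[-4, -2], [8, 5]]
Observability matrix O = [C; CA] = [[0, -2], [2, 1], [-4, -2], [8, 5]]
Take the 2×2 submatrix of O formed by rows 1, 2: [[0, -2], [2, 1]]. Its determinant is 0·1 - (-2)·2 = 0 - (-4) = 4 ≠ 0.
So rank(O) ≥ 2; since O has 2 columns, rank(O) = 2.
rank(O) = 2 = n, so the pair (A, C) is completely observable.

2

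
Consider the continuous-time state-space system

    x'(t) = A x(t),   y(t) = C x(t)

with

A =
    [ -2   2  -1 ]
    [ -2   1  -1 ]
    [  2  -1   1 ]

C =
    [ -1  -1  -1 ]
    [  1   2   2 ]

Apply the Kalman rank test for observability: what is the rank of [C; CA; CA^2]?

CA = [[2, -2, 1], [-2, 2, -1]]
CA^2 = [[2, 1, 1], [-2, -1, -1]]
Observability matrix O = [C; CA; CA^2] = [[-1, -1, -1], [1, 2, 2], [2, -2, 1], [-2, 2, -1], [2, 1, 1], [-2, -1, -1]]
Take the 3×3 submatrix of O formed by rows 1, 2, 3: [[-1, -1, -1], [1, 2, 2], [2, -2, 1]]. Its determinant is (-1)·(2·1 - 2·(-2)) - (-1)·(1·1 - 2·2) + (-1)·(1·(-2) - 2·2) = (-1)·6 - (-1)·(-3) + (-1)·(-6) = -3 ≠ 0.
So rank(O) ≥ 3; since O has 3 columns, rank(O) = 3.
rank(O) = 3 = n, so the pair (A, C) is completely observable.

3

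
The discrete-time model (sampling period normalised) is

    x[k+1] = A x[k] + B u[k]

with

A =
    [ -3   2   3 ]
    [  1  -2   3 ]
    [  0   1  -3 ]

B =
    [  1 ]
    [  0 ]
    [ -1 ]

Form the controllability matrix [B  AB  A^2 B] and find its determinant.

AB = [[-6], [-2], [3]]
A^2B = [[23], [7], [-11]]
Controllability matrix C = [B  AB  A^2B] = [[1, -6, 23], [0, -2, 7], [-1, 3, -11]]
Expanding along the first row, det(C) = 1·((-2)·(-11) - 7·3) - (-6)·(0·(-11) - 7·(-1)) + 23·(0·3 - (-2)·(-1)) = 1·1 - (-6)·7 + 23·(-2) = -3
Since det(C) ≠ 0, rank(C) = 3 and the system is completely controllable.

-3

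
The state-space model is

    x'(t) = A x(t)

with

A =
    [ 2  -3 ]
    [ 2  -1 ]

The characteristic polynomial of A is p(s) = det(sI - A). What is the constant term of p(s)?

4

For a 2×2 matrix, det(sI - A) = s^2 - (tr A)s + det A.
tr A = 1, det A = 4.
So p(s) = s^2 - s + 4.
The constant term is 4.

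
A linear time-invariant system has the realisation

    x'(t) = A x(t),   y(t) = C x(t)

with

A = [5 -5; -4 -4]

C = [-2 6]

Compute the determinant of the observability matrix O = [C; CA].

232

CA = [[-34, -14]]
Observability matrix O = [C; CA] = [[-2, 6], [-34, -14]]
det(O) = (-2)·(-14) - 6·(-34) = 28 - (-204) = 232
Since det(O) ≠ 0, rank(O) = 2 and the system is completely observable.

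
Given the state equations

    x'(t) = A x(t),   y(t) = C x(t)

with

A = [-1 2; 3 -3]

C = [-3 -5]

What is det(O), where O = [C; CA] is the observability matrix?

CA = [[-12, 9]]
Observability matrix O = [C; CA] = [[-3, -5], [-12, 9]]
det(O) = (-3)·9 - (-5)·(-12) = -27 - 60 = -87
Since det(O) ≠ 0, rank(O) = 2 and the system is completely observable.

-87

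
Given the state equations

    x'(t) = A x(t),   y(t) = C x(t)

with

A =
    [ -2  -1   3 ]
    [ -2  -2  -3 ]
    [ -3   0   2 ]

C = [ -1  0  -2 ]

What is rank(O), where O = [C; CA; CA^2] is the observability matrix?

3

CA = [[8, 1, -7]]
CA^2 = [[3, -10, 7]]
Observability matrix O = [C; CA; CA^2] = [[-1, 0, -2], [8, 1, -7], [3, -10, 7]]
det(O) = (-1)·(1·7 - (-7)·(-10)) - 0·(8·7 - (-7)·3) + (-2)·(8·(-10) - 1·3) = (-1)·(-63) - 0·77 + (-2)·(-83) = 229 ≠ 0, so rank(O) = 3.
rank(O) = 3 = n, so the pair (A, C) is completely observable.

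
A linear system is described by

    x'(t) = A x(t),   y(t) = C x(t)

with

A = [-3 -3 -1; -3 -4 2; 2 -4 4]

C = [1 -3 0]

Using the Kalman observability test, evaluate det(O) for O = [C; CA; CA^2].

-1853

CA = [[6, 9, -7]]
CA^2 = [[-59, -26, -16]]
Observability matrix O = [C; CA; CA^2] = [[1, -3, 0], [6, 9, -7], [-59, -26, -16]]
Expanding along the first row, det(O) = 1·(9·(-16) - (-7)·(-26)) - (-3)·(6·(-16) - (-7)·(-59)) + 0·(6·(-26) - 9·(-59)) = 1·(-326) - (-3)·(-509) + 0·375 = -1853
Since det(O) ≠ 0, rank(O) = 3 and the system is completely observable.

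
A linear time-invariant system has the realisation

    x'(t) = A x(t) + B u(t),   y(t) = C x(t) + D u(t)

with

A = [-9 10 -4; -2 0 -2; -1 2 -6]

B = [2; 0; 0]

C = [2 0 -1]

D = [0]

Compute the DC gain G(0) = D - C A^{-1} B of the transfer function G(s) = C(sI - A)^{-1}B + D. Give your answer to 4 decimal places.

G(0) = C(-A)^{-1}B + D = -C A^{-1} B + D.
det A = -120, so A^{-1} = (1/-120)·adj(A) = [[-1/30, -13/30, 1/6], [1/12, -5/12, 1/12], [1/30, -1/15, -1/6]]
A^{-1} B = [-1/15, 1/6, 1/15]^T
C A^{-1} B = -1/5
G(0) = D - C A^{-1} B = 0 - (-1/5) = 1/5 ≈ 0.2000

0.2000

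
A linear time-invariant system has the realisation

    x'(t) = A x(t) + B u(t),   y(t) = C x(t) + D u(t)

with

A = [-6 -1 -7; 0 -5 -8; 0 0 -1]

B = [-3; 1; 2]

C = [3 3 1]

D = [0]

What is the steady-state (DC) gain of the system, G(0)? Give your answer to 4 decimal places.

-14.0000

G(0) = C(-A)^{-1}B + D = -C A^{-1} B + D.
det A = -30, so A^{-1} = (1/-30)·adj(A) = [[-1/6, 1/30, 9/10], [0, -1/5, 8/5], [0, 0, -1]]
A^{-1} B = [7/3, 3, -2]^T
C A^{-1} B = 14
G(0) = D - C A^{-1} B = 0 - (14) = -14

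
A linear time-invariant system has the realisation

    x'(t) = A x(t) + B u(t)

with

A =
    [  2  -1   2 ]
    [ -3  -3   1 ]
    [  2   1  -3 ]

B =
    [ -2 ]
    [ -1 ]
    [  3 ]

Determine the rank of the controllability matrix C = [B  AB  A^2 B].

3

AB = [[3], [12], [-14]]
A^2B = [[-34], [-59], [60]]
Controllability matrix C = [B  AB  A^2B] = [[-2, 3, -34], [-1, 12, -59], [3, -14, 60]]
det(C) = (-2)·(12·60 - (-59)·(-14)) - 3·((-1)·60 - (-59)·3) + (-34)·((-1)·(-14) - 12·3) = (-2)·(-106) - 3·117 + (-34)·(-22) = 609 ≠ 0, so rank(C) = 3.
rank(C) = 3 = n, so the pair (A, B) is completely controllable.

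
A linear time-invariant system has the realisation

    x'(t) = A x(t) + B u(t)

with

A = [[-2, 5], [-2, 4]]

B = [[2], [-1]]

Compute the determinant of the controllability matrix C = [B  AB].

-25

AB = [[-9], [-8]]
Controllability matrix C = [B  AB] = [[2, -9], [-1, -8]]
det(C) = 2·(-8) - (-9)·(-1) = -16 - 9 = -25
Since det(C) ≠ 0, rank(C) = 2 and the system is completely controllable.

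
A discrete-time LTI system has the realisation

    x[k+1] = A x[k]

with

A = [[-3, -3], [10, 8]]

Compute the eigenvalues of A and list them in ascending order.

2, 3

det(zI - A) = z^2 - (tr A)z + det A, with tr A = (-3) + 8 = 5 and det A = (-3)·8 - (-3)·10 = -24 - (-30) = 6.
So p(z) = det(zI - A) = z^2 - 5z + 6.
Factor z^2 - 5z + 6: two numbers with sum 5 and product 6 are 3 and 2, so z^2 - 5z + 6 = (z - 3)(z - 2).
Hence p(z) = (z - 3) (z - 2), with roots 2, 3.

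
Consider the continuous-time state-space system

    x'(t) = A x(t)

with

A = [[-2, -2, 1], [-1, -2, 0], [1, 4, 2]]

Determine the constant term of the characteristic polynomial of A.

Expand det(sI - A) for the 3×3 matrix.
p(s) = s^3 + 2s^2 - 7s - 2.
(Check: constant term = det(-A) = (-1)^3 det A = -2; coefficient of s^2 = -tr A = 2.)
The constant term is -2.

-2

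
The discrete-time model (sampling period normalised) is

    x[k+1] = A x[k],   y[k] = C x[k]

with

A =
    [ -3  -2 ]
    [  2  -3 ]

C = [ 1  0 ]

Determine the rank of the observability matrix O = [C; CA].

2

CA = [[-3, -2]]
Observability matrix O = [C; CA] = [[1, 0], [-3, -2]]
det(O) = 1·(-2) - 0·(-3) = -2 - 0 = -2 ≠ 0, so rank(O) = 2.
rank(O) = 2 = n, so the pair (A, C) is completely observable.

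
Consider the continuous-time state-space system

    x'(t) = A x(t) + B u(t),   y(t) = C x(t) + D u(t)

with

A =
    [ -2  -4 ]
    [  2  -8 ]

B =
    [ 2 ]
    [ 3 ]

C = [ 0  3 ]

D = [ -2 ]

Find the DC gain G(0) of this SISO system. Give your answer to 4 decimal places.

-0.7500

G(0) = C(-A)^{-1}B + D = -C A^{-1} B + D.
det A = 24, so A^{-1} = (1/24)·adj(A) = [[-1/3, 1/6], [-1/12, -1/12]]
A^{-1} B = [-1/6, -5/12]^T
C A^{-1} B = -5/4
G(0) = D - C A^{-1} B = -2 - (-5/4) = -3/4 ≈ -0.7500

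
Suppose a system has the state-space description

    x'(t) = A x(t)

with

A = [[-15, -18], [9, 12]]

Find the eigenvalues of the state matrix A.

-6, 3

det(sI - A) = s^2 - (tr A)s + det A, with tr A = (-15) + 12 = -3 and det A = (-15)·12 - (-18)·9 = -180 - (-162) = -18.
So p(s) = det(sI - A) = s^2 + 3s - 18.
Factor s^2 + 3s - 18: two numbers with sum -3 and product -18 are 3 and -6, so s^2 + 3s - 18 = (s - 3)(s + 6).
Hence p(s) = (s - 3) (s + 6), with roots -6, 3.
At least one eigenvalue has non-negative real part, so the system is not asymptotically stable.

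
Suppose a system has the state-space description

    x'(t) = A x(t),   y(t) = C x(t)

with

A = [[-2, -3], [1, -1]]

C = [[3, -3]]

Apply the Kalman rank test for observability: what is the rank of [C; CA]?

CA = [[-9, -6]]
Observability matrix O = [C; CA] = [[3, -3], [-9, -6]]
det(O) = 3·(-6) - (-3)·(-9) = -18 - 27 = -45 ≠ 0, so rank(O) = 2.
rank(O) = 2 = n, so the pair (A, C) is completely observable.

2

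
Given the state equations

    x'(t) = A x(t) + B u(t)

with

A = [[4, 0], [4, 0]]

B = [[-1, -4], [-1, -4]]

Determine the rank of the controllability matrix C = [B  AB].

AB = [[-4, -16], [-4, -16]]
Controllability matrix C = [B  AB] = [[-1, -4, -4, -16], [-1, -4, -4, -16]]
Every column of C is a scalar multiple of column 1 = [-1, -1] (multipliers 1, 4, 4, 16), so the columns span a one-dimensional space.
C ≠ 0, hence rank(C) = 1.
rank(C) = 1 < n = 2, so the pair (A, B) is not completely controllable.

1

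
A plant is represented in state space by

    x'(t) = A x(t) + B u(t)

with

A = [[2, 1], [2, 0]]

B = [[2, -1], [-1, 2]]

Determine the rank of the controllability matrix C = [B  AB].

2

AB = [[3, 0], [4, -2]]
Controllability matrix C = [B  AB] = [[2, -1, 3, 0], [-1, 2, 4, -2]]
Take the 2×2 submatrix of C formed by columns 1, 2: [[2, -1], [-1, 2]]. Its determinant is 2·2 - (-1)·(-1) = 4 - 1 = 3 ≠ 0.
So rank(C) ≥ 2; since C has 2 rows, rank(C) = 2.
rank(C) = 2 = n, so the pair (A, B) is completely controllable.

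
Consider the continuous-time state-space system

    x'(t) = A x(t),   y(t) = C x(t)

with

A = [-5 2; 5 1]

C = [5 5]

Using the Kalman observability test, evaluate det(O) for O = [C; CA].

CA = [[0, 15]]
Observability matrix O = [C; CA] = [[5, 5], [0, 15]]
det(O) = 5·15 - 5·0 = 75 - 0 = 75
Since det(O) ≠ 0, rank(O) = 2 and the system is completely observable.

75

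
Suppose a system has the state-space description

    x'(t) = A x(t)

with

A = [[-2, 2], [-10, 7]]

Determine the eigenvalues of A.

2, 3

det(sI - A) = s^2 - (tr A)s + det A, with tr A = (-2) + 7 = 5 and det A = (-2)·7 - 2·(-10) = -14 - (-20) = 6.
So p(s) = det(sI - A) = s^2 - 5s + 6.
Factor s^2 - 5s + 6: two numbers with sum 5 and product 6 are 3 and 2, so s^2 - 5s + 6 = (s - 3)(s - 2).
Hence p(s) = (s - 3) (s - 2), with roots 2, 3.
At least one eigenvalue has non-negative real part, so the system is not asymptotically stable.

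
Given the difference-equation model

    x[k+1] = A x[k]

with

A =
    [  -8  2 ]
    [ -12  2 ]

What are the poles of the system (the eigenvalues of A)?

-4, -2

det(zI - A) = z^2 - (tr A)z + det A, with tr A = (-8) + 2 = -6 and det A = (-8)·2 - 2·(-12) = -16 - (-24) = 8.
So p(z) = det(zI - A) = z^2 + 6z + 8.
Factor z^2 + 6z + 8: two numbers with sum -6 and product 8 are -2 and -4, so z^2 + 6z + 8 = (z + 2)(z + 4).
Hence p(z) = (z + 2) (z + 4), with roots -4, -2.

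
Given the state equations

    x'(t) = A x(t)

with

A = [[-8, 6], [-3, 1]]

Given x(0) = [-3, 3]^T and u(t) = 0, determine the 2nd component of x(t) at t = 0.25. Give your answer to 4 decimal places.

3.7397

det(sI - A) = s^2 - (tr A)s + det A, with tr A = (-8) + 1 = -7 and det A = (-8)·1 - 6·(-3) = -8 - (-18) = 10.
So p(s) = det(sI - A) = s^2 + 7s + 10.
Factor s^2 + 7s + 10: two numbers with sum -7 and product 10 are -2 and -5, so s^2 + 7s + 10 = (s + 2)(s + 5).
Hence p(s) = (s + 2) (s + 5), with roots -5, -2.
The eigenvalues -5, -2 are distinct and real, so A is diagonalisable and x(t) = e^{At} x(0) = V diag(e^{λ_i t}) V^{-1} x(0), where the columns of V are the eigenvectors.
λ = -5: A - (-5)I = [[-3, 6], [-3, 6]]. Row 1 gives (-3)·v1 + 6·v2 = 0, so take v_1 = [2, 1]^T.
λ = -2: A - (-2)I = [[-6, 6], [-3, 3]]. Row 1 gives (-6)·v1 + 6·v2 = 0, so take v_2 = [-1, -1]^T.
V = [v_1 v_2] = [[2, -1], [1, -1]] has det V = -1, so V^{-1} = adj(V)/det V = [[1, -1], [1, -2]].
Modal coordinates z(0) = V^{-1} x(0): 1·(-3) + (-1)·3 = -6; 1·(-3) + (-2)·3 = -9; so z(0) = [-6, -9]^T.
x_2(t) = Σ_i (v_i)_2 · z_i(0) · e^{λ_i t} (row 2 of V times the modal terms).
x_2(0.25) = 1·(-6)·e^{-5·0.25} + (-1)·(-9)·e^{-2·0.25} = (-6)·0.286505 + 9·0.606531 = 3.7397.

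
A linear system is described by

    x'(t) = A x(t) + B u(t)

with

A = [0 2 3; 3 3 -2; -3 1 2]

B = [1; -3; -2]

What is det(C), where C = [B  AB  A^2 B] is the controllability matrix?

AB = [[-12], [-2], [-10]]
A^2B = [[-34], [-22], [14]]
Controllability matrix C = [B  AB  A^2B] = [[1, -12, -34], [-3, -2, -22], [-2, -10, 14]]
Expanding along the first row, det(C) = 1·((-2)·14 - (-22)·(-10)) - (-12)·((-3)·14 - (-22)·(-2)) + (-34)·((-3)·(-10) - (-2)·(-2)) = 1·(-248) - (-12)·(-86) + (-34)·26 = -2164
Since det(C) ≠ 0, rank(C) = 3 and the system is completely controllable.

-2164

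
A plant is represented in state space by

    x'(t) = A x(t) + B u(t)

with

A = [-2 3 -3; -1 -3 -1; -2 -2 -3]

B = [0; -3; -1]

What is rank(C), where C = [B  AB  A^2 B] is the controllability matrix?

3

AB = [[-6], [10], [9]]
A^2B = [[15], [-33], [-35]]
Controllability matrix C = [B  AB  A^2B] = [[0, -6, 15], [-3, 10, -33], [-1, 9, -35]]
det(C) = 0·(10·(-35) - (-33)·9) - (-6)·((-3)·(-35) - (-33)·(-1)) + 15·((-3)·9 - 10·(-1)) = 0·(-53) - (-6)·72 + 15·(-17) = 177 ≠ 0, so rank(C) = 3.
rank(C) = 3 = n, so the pair (A, B) is completely controllable.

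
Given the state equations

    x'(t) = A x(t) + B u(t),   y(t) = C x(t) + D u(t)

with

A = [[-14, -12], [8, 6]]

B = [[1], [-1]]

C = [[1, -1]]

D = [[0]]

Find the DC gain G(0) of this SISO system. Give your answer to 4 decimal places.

1.0000

G(0) = C(-A)^{-1}B + D = -C A^{-1} B + D.
det A = 12, so A^{-1} = (1/12)·adj(A) = [[1/2, 1], [-2/3, -7/6]]
A^{-1} B = [-1/2, 1/2]^T
C A^{-1} B = -1
G(0) = D - C A^{-1} B = 0 - (-1) = 1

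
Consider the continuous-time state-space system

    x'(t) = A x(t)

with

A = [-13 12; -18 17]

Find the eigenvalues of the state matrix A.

-1, 5

det(sI - A) = s^2 - (tr A)s + det A, with tr A = (-13) + 17 = 4 and det A = (-13)·17 - 12·(-18) = -221 - (-216) = -5.
So p(s) = det(sI - A) = s^2 - 4s - 5.
Factor s^2 - 4s - 5: two numbers with sum 4 and product -5 are 5 and -1, so s^2 - 4s - 5 = (s - 5)(s + 1).
Hence p(s) = (s - 5) (s + 1), with roots -1, 5.
At least one eigenvalue has non-negative real part, so the system is not asymptotically stable.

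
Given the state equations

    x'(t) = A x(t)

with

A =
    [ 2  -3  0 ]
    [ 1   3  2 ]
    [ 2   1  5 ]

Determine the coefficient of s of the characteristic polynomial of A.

32

Expand det(sI - A) for the 3×3 matrix.
p(s) = s^3 - 10s^2 + 32s - 29.
(Check: constant term = det(-A) = (-1)^3 det A = -29; coefficient of s^2 = -tr A = -10.)
The coefficient of s is 32.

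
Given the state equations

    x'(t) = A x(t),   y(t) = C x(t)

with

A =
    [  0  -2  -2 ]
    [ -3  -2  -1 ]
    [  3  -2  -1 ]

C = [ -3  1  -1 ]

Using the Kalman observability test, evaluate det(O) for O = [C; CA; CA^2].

-288

CA = [[-6, 6, 6]]
CA^2 = [[0, -12, 0]]
Observability matrix O = [C; CA; CA^2] = [[-3, 1, -1], [-6, 6, 6], [0, -12, 0]]
Expanding along the first row, det(O) = (-3)·(6·0 - 6·(-12)) - 1·((-6)·0 - 6·0) + (-1)·((-6)·(-12) - 6·0) = (-3)·72 - 1·0 + (-1)·72 = -288
Since det(O) ≠ 0, rank(O) = 3 and the system is completely observable.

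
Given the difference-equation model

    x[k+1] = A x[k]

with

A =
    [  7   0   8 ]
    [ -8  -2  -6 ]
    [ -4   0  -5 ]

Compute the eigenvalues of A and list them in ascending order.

det(zI - A) = z^3 - (tr A)z^2 + (M11 + M22 + M33)z - det A, where Mii is the 2×2 principal minor of A obtained by deleting row i and column i.
tr A = 7 + (-2) + (-5) = 0; M11 = (-2)·(-5) - (-6)·0 = 10 - 0 = 10; M22 = 7·(-5) - 8·(-4) = -35 - (-32) = -3; M33 = 7·(-2) - 0·(-8) = -14 - 0 = -14; sum of minors = -7.
det A = 7·((-2)·(-5) - (-6)·0) - 0·((-8)·(-5) - (-6)·(-4)) + 8·((-8)·0 - (-2)·(-4)) = 7·10 - 0·16 + 8·(-8) = 6.
So p(z) = det(zI - A) = z^3 - 7z - 6.
Rational-root test: any integer root divides -6. Testing small divisors, z = -1 works: p(-1) = -1 + 0 + 7 + (-6) = 0, so (z + 1) is a factor.
Dividing, p(z) = (z + 1)(z^2 - z - 6).
Factor z^2 - z - 6: two numbers with sum 1 and product -6 are 3 and -2, so z^2 - z - 6 = (z - 3)(z + 2).
Hence p(z) = (z - 3) (z + 1) (z + 2), with roots -2, -1, 3.

-2, -1, 3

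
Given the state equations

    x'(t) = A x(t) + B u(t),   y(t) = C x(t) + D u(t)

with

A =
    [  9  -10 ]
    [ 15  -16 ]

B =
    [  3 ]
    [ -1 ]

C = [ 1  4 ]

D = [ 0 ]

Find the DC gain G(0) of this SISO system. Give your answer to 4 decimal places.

G(0) = C(-A)^{-1}B + D = -C A^{-1} B + D.
det A = 6, so A^{-1} = (1/6)·adj(A) = [[-8/3, 5/3], [-5/2, 3/2]]
A^{-1} B = [-29/3, -9]^T
C A^{-1} B = -137/3
G(0) = D - C A^{-1} B = 0 - (-137/3) = 137/3 ≈ 45.6667

45.6667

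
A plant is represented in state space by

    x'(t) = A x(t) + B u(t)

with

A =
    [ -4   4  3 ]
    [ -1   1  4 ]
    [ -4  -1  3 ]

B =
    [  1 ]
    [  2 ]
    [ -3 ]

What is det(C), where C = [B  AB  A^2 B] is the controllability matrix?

2381

AB = [[-5], [-11], [-15]]
A^2B = [[-69], [-66], [-14]]
Controllability matrix C = [B  AB  A^2B] = [[1, -5, -69], [2, -11, -66], [-3, -15, -14]]
Expanding along the first row, det(C) = 1·((-11)·(-14) - (-66)·(-15)) - (-5)·(2·(-14) - (-66)·(-3)) + (-69)·(2·(-15) - (-11)·(-3)) = 1·(-836) - (-5)·(-226) + (-69)·(-63) = 2381
Since det(C) ≠ 0, rank(C) = 3 and the system is completely controllable.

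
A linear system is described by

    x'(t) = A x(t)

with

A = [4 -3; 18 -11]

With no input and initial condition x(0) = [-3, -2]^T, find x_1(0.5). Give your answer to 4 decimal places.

-2.2468

det(sI - A) = s^2 - (tr A)s + det A, with tr A = 4 + (-11) = -7 and det A = 4·(-11) - (-3)·18 = -44 - (-54) = 10.
So p(s) = det(sI - A) = s^2 + 7s + 10.
Factor s^2 + 7s + 10: two numbers with sum -7 and product 10 are -2 and -5, so s^2 + 7s + 10 = (s + 2)(s + 5).
Hence p(s) = (s + 2) (s + 5), with roots -5, -2.
The eigenvalues -5, -2 are distinct and real, so A is diagonalisable and x(t) = e^{At} x(0) = V diag(e^{λ_i t}) V^{-1} x(0), where the columns of V are the eigenvectors.
λ = -5: A - (-5)I = [[9, -3], [18, -6]]. Row 1 gives 9·v1 + (-3)·v2 = 0, so take v_1 = [-1, -3]^T.
λ = -2: A - (-2)I = [[6, -3], [18, -9]]. Row 1 gives 6·v1 + (-3)·v2 = 0, so take v_2 = [-1, -2]^T.
V = [v_1 v_2] = [[-1, -1], [-3, -2]] has det V = -1, so V^{-1} = adj(V)/det V = [[2, -1], [-3, 1]].
Modal coordinates z(0) = V^{-1} x(0): 2·(-3) + (-1)·(-2) = -4; (-3)·(-3) + 1·(-2) = 7; so z(0) = [-4, 7]^T.
x_1(t) = Σ_i (v_i)_1 · z_i(0) · e^{λ_i t} (row 1 of V times the modal terms).
x_1(0.5) = (-1)·(-4)·e^{-5·0.5} + (-1)·7·e^{-2·0.5} = 4·0.082085 + (-7)·0.367879 = -2.2468.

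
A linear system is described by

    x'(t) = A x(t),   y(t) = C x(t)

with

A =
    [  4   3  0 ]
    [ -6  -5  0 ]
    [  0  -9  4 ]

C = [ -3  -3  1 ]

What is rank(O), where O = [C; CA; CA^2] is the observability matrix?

2

CA = [[6, -3, 4]]
CA^2 = [[42, -3, 16]]
Observability matrix O = [C; CA; CA^2] = [[-3, -3, 1], [6, -3, 4], [42, -3, 16]]
The columns c1, c2, c3 of O are linearly dependent: -c1 + 2·c2 + 3·c3 = 0 (check each entry), so rank(O) ≤ 2.
The 2×2 minor from rows 1, 2, columns 1, 2 is (-3)·(-3) - (-3)·6 = 9 - (-18) = 27 ≠ 0, so rank(O) = 2.
rank(O) = 2 < n = 3, so the pair (A, C) is not completely observable.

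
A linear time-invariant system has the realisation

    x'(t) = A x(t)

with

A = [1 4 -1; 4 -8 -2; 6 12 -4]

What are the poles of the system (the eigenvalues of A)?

det(sI - A) = s^3 - (tr A)s^2 + (M11 + M22 + M33)s - det A, where Mii is the 2×2 principal minor of A obtained by deleting row i and column i.
tr A = 1 + (-8) + (-4) = -11; M11 = (-8)·(-4) - (-2)·12 = 32 - (-24) = 56; M22 = 1·(-4) - (-1)·6 = -4 - (-6) = 2; M33 = 1·(-8) - 4·4 = -8 - 16 = -24; sum of minors = 34.
det A = 1·((-8)·(-4) - (-2)·12) - 4·(4·(-4) - (-2)·6) + (-1)·(4·12 - (-8)·6) = 1·56 - 4·(-4) + (-1)·96 = -24.
So p(s) = det(sI - A) = s^3 + 11s^2 + 34s + 24.
Rational-root test: any integer root divides 24. Testing small divisors, s = -1 works: p(-1) = -1 + 11 + (-34) + 24 = 0, so (s + 1) is a factor.
Dividing, p(s) = (s + 1)(s^2 + 10s + 24).
Factor s^2 + 10s + 24: two numbers with sum -10 and product 24 are -4 and -6, so s^2 + 10s + 24 = (s + 4)(s + 6).
Hence p(s) = (s + 1) (s + 4) (s + 6), with roots -6, -4, -1.
All eigenvalues have negative real part, so the system is asymptotically stable.

-6, -4, -1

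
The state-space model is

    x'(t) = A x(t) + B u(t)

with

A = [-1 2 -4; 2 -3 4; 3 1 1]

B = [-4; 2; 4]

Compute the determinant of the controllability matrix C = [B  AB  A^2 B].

AB = [[-8], [2], [-6]]
A^2B = [[36], [-46], [-28]]
Controllability matrix C = [B  AB  A^2B] = [[-4, -8, 36], [2, 2, -46], [4, -6, -28]]
Expanding along the first row, det(C) = (-4)·(2·(-28) - (-46)·(-6)) - (-8)·(2·(-28) - (-46)·4) + 36·(2·(-6) - 2·4) = (-4)·(-332) - (-8)·128 + 36·(-20) = 1632
Since det(C) ≠ 0, rank(C) = 3 and the system is completely controllable.

1632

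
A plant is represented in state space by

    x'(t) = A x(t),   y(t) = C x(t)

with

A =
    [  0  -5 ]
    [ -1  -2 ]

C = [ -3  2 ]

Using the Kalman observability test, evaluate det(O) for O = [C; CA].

-29

CA = [[-2, 11]]
Observability matrix O = [C; CA] = [[-3, 2], [-2, 11]]
det(O) = (-3)·11 - 2·(-2) = -33 - (-4) = -29
Since det(O) ≠ 0, rank(O) = 2 and the system is completely observable.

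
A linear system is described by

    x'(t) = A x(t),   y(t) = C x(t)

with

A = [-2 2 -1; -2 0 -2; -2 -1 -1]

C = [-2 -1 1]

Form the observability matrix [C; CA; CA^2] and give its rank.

3

CA = [[4, -5, 3]]
CA^2 = [[-4, 5, 3]]
Observability matrix O = [C; CA; CA^2] = [[-2, -1, 1], [4, -5, 3], [-4, 5, 3]]
det(O) = (-2)·((-5)·3 - 3·5) - (-1)·(4·3 - 3·(-4)) + 1·(4·5 - (-5)·(-4)) = (-2)·(-30) - (-1)·24 + 1·0 = 84 ≠ 0, so rank(O) = 3.
rank(O) = 3 = n, so the pair (A, C) is completely observable.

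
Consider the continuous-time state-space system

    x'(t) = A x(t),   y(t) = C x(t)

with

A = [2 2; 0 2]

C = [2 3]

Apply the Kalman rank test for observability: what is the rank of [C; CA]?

2

CA = [[4, 10]]
Observability matrix O = [C; CA] = [[2, 3], [4, 10]]
det(O) = 2·10 - 3·4 = 20 - 12 = 8 ≠ 0, so rank(O) = 2.
rank(O) = 2 = n, so the pair (A, C) is completely observable.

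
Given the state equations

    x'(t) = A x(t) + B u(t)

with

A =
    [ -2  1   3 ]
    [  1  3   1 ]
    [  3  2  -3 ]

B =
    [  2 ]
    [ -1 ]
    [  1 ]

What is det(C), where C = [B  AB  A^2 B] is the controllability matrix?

AB = [[-2], [0], [1]]
A^2B = [[7], [-1], [-9]]
Controllability matrix C = [B  AB  A^2B] = [[2, -2, 7], [-1, 0, -1], [1, 1, -9]]
Expanding along the first row, det(C) = 2·(0·(-9) - (-1)·1) - (-2)·((-1)·(-9) - (-1)·1) + 7·((-1)·1 - 0·1) = 2·1 - (-2)·10 + 7·(-1) = 15
Since det(C) ≠ 0, rank(C) = 3 and the system is completely controllable.

15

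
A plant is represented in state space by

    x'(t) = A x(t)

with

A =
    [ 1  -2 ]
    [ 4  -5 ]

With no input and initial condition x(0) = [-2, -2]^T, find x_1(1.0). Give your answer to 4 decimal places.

-0.7358

det(sI - A) = s^2 - (tr A)s + det A, with tr A = 1 + (-5) = -4 and det A = 1·(-5) - (-2)·4 = -5 - (-8) = 3.
So p(s) = det(sI - A) = s^2 + 4s + 3.
Factor s^2 + 4s + 3: two numbers with sum -4 and product 3 are -1 and -3, so s^2 + 4s + 3 = (s + 1)(s + 3).
Hence p(s) = (s + 1) (s + 3), with roots -3, -1.
The eigenvalues -3, -1 are distinct and real, so A is diagonalisable and x(t) = e^{At} x(0) = V diag(e^{λ_i t}) V^{-1} x(0), where the columns of V are the eigenvectors.
λ = -3: A - (-3)I = [[4, -2], [4, -2]]. Row 1 gives 4·v1 + (-2)·v2 = 0, so take v_1 = [-1, -2]^T.
λ = -1: A - (-1)I = [[2, -2], [4, -4]]. Row 1 gives 2·v1 + (-2)·v2 = 0, so take v_2 = [1, 1]^T.
V = [v_1 v_2] = [[-1, 1], [-2, 1]] has det V = 1, so V^{-1} = adj(V)/det V = [[1, -1], [2, -1]].
Modal coordinates z(0) = V^{-1} x(0): 1·(-2) + (-1)·(-2) = 0; 2·(-2) + (-1)·(-2) = -2; so z(0) = [0, -2]^T.
x_1(t) = Σ_i (v_i)_1 · z_i(0) · e^{λ_i t} (row 1 of V times the modal terms).
x_1(1.0) = (-1)·0·e^{-3·1.0} + 1·(-2)·e^{-1·1.0} = 0·0.049787 + (-2)·0.367879 = -0.7358.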